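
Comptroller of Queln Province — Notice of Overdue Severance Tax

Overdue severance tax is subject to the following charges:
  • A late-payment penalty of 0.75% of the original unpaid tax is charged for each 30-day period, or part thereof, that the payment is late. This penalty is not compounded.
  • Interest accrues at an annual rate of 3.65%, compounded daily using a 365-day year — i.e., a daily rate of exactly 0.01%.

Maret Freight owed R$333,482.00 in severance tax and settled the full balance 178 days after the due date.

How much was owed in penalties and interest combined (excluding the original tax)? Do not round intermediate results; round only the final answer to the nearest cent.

R$20,995.51

Penalty periods: ⌈178/30⌉ = 6; penalty = 6 × 0.75% × R$333,482.00 = R$15,006.69
Interest: R$333,482.00 × ((1 + 0.0001)^178 − 1) = R$333,482.00 × 0.01795846… = R$5,988.8226…
Penalties + interest = R$15,006.6900 + R$5,988.8226… = R$20,995.51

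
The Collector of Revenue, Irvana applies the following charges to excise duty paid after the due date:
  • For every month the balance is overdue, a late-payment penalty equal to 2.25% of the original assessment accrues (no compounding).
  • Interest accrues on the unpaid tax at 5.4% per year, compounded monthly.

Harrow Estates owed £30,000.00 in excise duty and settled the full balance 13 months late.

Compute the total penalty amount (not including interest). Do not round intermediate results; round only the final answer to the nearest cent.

£8,775.00

Late-payment penalty: 13 × 2.25% × £30,000.00 = £8,775.00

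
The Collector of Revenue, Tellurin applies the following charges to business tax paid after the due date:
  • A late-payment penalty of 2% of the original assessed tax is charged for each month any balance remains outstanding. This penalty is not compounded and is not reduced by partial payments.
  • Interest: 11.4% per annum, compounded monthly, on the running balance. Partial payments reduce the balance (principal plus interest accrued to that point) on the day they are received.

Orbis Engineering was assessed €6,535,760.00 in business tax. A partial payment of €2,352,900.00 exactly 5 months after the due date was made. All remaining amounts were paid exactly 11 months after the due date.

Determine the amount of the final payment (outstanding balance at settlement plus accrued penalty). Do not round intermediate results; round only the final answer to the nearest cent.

€6,199,757.22

Monthly rate = 11.4% ÷ 12 = 0.95%
Balance at month 5: €6,535,760.0000 × (1 + 0.0095)^5 = €6,852,163.4260…
After €2,352,900.00 payment: €6,852,163.4260… − €2,352,900.00 = €4,499,263.4260…
Balance at month 11: €4,499,263.4260… × (1 + 0.0095)^6 = €4,761,890.0221…
Penalty: 11 × 2% × €6,535,760.00 = €1,437,867.20
Final settlement = outstanding balance + penalty = €4,761,890.0221… + €1,437,867.20 = €6,199,757.22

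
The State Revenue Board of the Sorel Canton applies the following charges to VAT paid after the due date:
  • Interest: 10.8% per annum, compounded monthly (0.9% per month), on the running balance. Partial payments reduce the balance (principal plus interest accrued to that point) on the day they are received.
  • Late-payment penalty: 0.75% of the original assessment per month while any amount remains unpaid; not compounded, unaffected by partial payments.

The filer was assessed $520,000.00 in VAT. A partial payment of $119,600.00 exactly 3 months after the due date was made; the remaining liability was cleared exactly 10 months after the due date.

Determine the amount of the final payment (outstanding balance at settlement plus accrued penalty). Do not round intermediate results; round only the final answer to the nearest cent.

$480,400.30

Balance at month 3: $520,000.0000 × (1 + 0.009)^3 = $534,166.7391…
After $119,600.00 payment: $534,166.7391… − $119,600.00 = $414,566.7391…
Balance at month 10: $414,566.7391… × (1 + 0.009)^7 = $441,400.2951…
Penalty: 10 × 0.75% × $520,000.00 = $39,000.00
Final settlement = outstanding balance + penalty = $441,400.2951… + $39,000.00 = $480,400.30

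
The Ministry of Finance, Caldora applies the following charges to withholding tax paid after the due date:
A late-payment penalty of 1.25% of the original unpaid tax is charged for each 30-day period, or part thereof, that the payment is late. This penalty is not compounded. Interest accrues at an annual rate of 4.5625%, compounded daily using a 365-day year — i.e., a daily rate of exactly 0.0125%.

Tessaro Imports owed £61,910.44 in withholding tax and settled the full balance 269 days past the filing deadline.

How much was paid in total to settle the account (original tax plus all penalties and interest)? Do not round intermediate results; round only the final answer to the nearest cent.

Penalty periods: ⌈269/30⌉ = 9; penalty = 9 × 1.25% × £61,910.44 = £6,964.92…
Interest: £61,910.44 × ((1 + 0.000125)^269 − 1) = £61,910.44 × 0.03419454… = £2,116.9988…
Total = £61,910.44 + £6,964.9245 + £2,116.9988… = £70,992.36

£70,992.36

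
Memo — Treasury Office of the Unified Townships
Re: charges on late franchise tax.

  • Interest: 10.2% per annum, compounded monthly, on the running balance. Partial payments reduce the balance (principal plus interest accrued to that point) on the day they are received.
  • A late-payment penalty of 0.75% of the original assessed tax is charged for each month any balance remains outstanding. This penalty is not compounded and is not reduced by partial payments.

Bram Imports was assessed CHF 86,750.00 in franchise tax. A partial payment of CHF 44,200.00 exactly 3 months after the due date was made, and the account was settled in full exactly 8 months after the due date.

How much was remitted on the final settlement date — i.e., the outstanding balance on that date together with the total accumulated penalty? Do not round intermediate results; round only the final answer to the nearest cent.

CHF 51,921.80

Monthly rate = 10.2% ÷ 12 = 0.85%
Balance at month 3: CHF 86,750.0000 × (1 + 0.0085)^3 = CHF 88,980.9813…
After CHF 44,200.00 payment: CHF 88,980.9813… − CHF 44,200.00 = CHF 44,780.9813…
Balance at month 8: CHF 44,780.9813… × (1 + 0.0085)^5 = CHF 46,716.8035…
Penalty: 8 × 0.75% × CHF 86,750.00 = CHF 5,205.00
Final settlement = outstanding balance + penalty = CHF 46,716.8035… + CHF 5,205.00 = CHF 51,921.80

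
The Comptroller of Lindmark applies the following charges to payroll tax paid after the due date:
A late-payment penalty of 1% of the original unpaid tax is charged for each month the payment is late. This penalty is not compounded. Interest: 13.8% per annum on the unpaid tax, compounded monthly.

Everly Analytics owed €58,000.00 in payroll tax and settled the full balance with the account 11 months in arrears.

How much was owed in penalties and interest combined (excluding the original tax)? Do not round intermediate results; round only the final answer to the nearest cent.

€14,153.77

Late-payment penalty = 1% × €58,000.00 × 11 mo = €6,380.00
Interest (13.8%/yr ÷ 12 = 1.15%/month): €58,000.00 × ((1 + 0.0115)^11 − 1) = €7,773.7725…
Penalties + interest = €6,380.0000 + €7,773.7725… = €14,153.77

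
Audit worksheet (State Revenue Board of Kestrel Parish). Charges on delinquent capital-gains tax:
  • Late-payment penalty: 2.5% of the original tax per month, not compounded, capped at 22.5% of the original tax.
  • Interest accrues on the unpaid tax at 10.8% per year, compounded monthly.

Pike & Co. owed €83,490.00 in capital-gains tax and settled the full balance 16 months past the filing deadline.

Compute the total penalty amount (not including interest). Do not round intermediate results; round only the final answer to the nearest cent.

Penalty (uncapped): 16 × 2.5% × €83,490.00 = €33,396.00; cap = 22.5% × €83,490.00 = €18,785.25 → penalty = €18,785.25

€18,785.25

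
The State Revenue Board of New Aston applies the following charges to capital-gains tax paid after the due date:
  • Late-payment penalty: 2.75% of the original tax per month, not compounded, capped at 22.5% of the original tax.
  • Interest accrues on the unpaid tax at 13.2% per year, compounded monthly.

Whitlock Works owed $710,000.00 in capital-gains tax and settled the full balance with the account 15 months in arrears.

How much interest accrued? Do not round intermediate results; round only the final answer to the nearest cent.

Interest (13.2%/yr ÷ 12 = 1.1%/month): $710,000.00 × ((1 + 0.011)^15 − 1) = $126,615.0686…

$126,615.07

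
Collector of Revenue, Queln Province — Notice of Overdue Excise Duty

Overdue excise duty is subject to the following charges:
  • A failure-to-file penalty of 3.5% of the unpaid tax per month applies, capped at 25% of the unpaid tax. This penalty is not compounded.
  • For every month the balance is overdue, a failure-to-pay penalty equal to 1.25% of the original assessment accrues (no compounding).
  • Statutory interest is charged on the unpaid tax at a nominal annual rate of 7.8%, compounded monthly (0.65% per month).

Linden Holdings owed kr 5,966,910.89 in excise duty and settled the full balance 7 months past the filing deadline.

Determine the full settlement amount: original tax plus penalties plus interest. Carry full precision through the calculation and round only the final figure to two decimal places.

kr 8,227,755.08

Failure-to-file: 7 × 3.5% × kr 5,966,910.89 = kr 1,461,893.17… (under the 25% cap)
Failure-to-pay penalty: 7 × 1.25% × kr 5,966,910.89 = kr 522,104.70…
Interest: kr 5,966,910.89 × ((1 + 0.0065)^7 − 1) = kr 5,966,910.89 × 0.0463969… = kr 276,846.3146…
Total = kr 5,966,910.89 + kr 1,983,997.8709… + kr 276,846.3146… = kr 8,227,755.08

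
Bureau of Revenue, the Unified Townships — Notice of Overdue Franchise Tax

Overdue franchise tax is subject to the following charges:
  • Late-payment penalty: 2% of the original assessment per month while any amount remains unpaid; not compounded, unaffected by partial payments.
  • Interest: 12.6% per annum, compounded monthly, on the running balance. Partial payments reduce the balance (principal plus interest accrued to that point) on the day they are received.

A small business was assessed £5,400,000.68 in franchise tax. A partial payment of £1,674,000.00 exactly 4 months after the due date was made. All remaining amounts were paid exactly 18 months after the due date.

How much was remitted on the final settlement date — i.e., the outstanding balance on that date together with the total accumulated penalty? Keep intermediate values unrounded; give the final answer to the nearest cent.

£6,523,398.46

Monthly rate = 12.6% ÷ 12 = 1.05%
Balance at month 4: £5,400,000.6800 × (1 + 0.0105)^4 = £5,630,397.8794…
After £1,674,000.00 payment: £5,630,397.8794… − £1,674,000.00 = £3,956,397.8794…
Balance at month 18: £3,956,397.8794… × (1 + 0.0105)^14 = £4,579,398.2129…
Penalty: 18 × 2% × £5,400,000.68 = £1,944,000.24…
Final settlement = outstanding balance + penalty = £4,579,398.2129… + £1,944,000.24… = £6,523,398.46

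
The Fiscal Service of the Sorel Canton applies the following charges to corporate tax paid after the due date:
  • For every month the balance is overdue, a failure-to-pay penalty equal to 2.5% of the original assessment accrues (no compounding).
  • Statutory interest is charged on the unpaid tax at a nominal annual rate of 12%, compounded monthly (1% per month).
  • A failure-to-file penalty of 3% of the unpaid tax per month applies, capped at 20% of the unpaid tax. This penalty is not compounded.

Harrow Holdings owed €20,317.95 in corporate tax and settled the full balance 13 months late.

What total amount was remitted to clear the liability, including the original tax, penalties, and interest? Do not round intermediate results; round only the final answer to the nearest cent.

€33,790.65

Failure-to-file: 13 × 3% × €20,317.95 = €7,924.00…, capped at 20% × €20,317.95 = €4,063.59
Failure-to-pay penalty = 2.5% × €20,317.95 × 13 mo = €6,603.33…
Interest: €20,317.95 × ((1 + 0.01)^13 − 1) = €20,317.95 × 0.1380933… = €2,805.7724…
Total = €20,317.95 + €10,666.9238… + €2,805.7724… = €33,790.65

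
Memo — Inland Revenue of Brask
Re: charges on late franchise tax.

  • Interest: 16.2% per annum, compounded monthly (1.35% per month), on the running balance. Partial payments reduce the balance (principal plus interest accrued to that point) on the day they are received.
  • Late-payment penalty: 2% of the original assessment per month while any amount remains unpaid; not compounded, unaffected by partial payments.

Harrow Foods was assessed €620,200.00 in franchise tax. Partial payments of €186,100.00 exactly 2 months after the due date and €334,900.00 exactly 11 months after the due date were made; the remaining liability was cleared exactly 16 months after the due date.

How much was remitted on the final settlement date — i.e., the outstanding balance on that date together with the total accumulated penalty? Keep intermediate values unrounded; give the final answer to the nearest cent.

Balance at month 2: €620,200.0000 × (1 + 0.0135)^2 = €637,058.4315…
After €186,100.00 payment: €637,058.4315… − €186,100.00 = €450,958.4315…
Balance at month 11: €450,958.4315… × (1 + 0.0135)^9 = €508,803.7324…
After €334,900.00 payment: €508,803.7324… − €334,900.00 = €173,903.7324…
Balance at month 16: €173,903.7324… × (1 + 0.0135)^5 = €185,963.4815…
Penalty: 16 × 2% × €620,200.00 = €198,464.00
Final settlement = outstanding balance + penalty = €185,963.4815… + €198,464.00 = €384,427.48

€384,427.48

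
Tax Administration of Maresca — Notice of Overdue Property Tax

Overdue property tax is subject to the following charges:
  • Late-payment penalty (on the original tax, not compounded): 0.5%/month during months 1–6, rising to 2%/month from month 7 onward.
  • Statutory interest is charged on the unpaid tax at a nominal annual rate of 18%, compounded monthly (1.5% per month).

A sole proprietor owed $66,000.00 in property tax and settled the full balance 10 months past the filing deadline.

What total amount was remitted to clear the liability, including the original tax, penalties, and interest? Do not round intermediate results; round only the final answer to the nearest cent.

Penalty, months 1–6: 6 × 0.5% × $66,000.00 = $1,980.00
Penalty, months 7–10: 4 × 2% × $66,000.00 = $5,280.00
Interest: $66,000.00 × ((1 + 0.015)^10 − 1) = $66,000.00 × 0.1605408… = $10,595.6945…
Total = $66,000.00 + $7,260.0000 + $10,595.6945… = $83,855.69

$83,855.69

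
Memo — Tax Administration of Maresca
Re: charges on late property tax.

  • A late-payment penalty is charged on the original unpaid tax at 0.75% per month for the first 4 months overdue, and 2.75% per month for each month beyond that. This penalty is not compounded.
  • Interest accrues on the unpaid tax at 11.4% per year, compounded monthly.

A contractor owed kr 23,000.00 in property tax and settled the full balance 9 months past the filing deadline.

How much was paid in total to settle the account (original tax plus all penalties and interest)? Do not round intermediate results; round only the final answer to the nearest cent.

kr 28,895.41

Penalty, months 1–4: 4 × 0.75% × kr 23,000.00 = kr 690.00
Penalty, months 5–9: 5 × 2.75% × kr 23,000.00 = kr 3,162.50
Interest (11.4%/yr ÷ 12 = 0.95%/month): kr 23,000.00 × ((1 + 0.0095)^9 − 1) = kr 2,042.9073…
Total = kr 23,000.00 + kr 3,852.5000 + kr 2,042.9073… = kr 28,895.41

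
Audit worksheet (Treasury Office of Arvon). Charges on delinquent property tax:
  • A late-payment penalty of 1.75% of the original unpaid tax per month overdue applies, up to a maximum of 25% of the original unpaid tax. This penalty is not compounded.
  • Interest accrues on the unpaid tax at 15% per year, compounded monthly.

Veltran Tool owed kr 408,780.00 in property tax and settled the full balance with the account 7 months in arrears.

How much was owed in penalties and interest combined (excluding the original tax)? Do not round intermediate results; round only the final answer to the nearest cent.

Penalty: 7 × 1.75% × kr 408,780.00 = kr 50,075.55 (below the 25% cap of kr 102,195.00)
Interest (15%/yr ÷ 12 = 1.25%/month): kr 408,780.00 × ((1 + 0.0125)^7 − 1) = kr 37,137.8553…
Penalties + interest = kr 50,075.5500 + kr 37,137.8553… = kr 87,213.41

kr 87,213.41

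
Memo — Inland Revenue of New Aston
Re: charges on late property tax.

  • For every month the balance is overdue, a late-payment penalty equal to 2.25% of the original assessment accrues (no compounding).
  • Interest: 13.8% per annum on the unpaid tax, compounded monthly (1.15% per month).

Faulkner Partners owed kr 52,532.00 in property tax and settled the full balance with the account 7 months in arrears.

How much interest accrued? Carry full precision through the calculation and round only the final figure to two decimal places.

Interest: kr 52,532.00 × ((1 + 0.0115)^7 − 1) = kr 52,532.00 × 0.0833311… = kr 4,377.5492…

kr 4,377.55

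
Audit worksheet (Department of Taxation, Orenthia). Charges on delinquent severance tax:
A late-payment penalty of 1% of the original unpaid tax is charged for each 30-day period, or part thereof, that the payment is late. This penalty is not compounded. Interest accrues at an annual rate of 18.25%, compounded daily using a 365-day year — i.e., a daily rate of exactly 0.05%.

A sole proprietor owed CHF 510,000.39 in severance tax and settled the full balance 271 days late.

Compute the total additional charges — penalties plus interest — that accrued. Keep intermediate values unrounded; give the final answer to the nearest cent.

CHF 124,986.01

Penalty periods: ⌈271/30⌉ = 10; penalty = 10 × 1% × CHF 510,000.39 = CHF 51,000.04…
Interest: CHF 510,000.39 × ((1 + 0.0005)^271 − 1) = CHF 510,000.39 × 0.14507042… = CHF 73,985.9702…
Penalties + interest = CHF 51,000.0390 + CHF 73,985.9702… = CHF 124,986.01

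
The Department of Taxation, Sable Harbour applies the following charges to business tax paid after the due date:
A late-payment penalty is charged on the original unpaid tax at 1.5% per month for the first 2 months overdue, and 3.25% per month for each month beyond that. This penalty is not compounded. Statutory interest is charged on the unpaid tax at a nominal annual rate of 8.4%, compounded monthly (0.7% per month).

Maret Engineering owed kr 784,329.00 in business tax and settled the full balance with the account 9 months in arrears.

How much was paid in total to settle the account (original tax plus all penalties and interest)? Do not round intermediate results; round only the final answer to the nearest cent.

kr 1,037,112.84

Penalty, months 1–2: 2 × 1.5% × kr 784,329.00 = kr 23,529.87
Penalty, months 3–9: 7 × 3.25% × kr 784,329.00 = kr 178,434.85…
Interest: kr 784,329.00 × ((1 + 0.007)^9 − 1) = kr 784,329.00 × 0.0647931… = kr 50,819.1204…
Total = kr 784,329.00 + kr 201,964.7175 + kr 50,819.1204… = kr 1,037,112.84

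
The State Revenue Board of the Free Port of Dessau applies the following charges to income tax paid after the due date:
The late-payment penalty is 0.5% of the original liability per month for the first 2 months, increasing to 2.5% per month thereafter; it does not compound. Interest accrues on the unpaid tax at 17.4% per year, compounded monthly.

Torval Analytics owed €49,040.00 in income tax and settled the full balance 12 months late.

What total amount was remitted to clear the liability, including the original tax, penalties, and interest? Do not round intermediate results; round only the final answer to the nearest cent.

€71,037.85

Penalty, months 1–2: 2 × 0.5% × €49,040.00 = €490.40
Penalty, months 3–12: 10 × 2.5% × €49,040.00 = €12,260.00
Interest (17.4%/yr ÷ 12 = 1.45%/month): €49,040.00 × ((1 + 0.0145)^12 − 1) = €9,247.4530…
Total = €49,040.00 + €12,750.4000 + €9,247.4530… = €71,037.85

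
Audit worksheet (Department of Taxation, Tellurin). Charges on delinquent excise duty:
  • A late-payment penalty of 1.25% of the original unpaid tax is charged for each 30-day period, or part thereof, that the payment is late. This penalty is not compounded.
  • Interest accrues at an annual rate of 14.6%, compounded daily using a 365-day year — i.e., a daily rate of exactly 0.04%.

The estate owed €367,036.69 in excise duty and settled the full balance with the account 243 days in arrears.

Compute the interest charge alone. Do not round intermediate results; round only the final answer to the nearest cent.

Interest: €367,036.69 × ((1 + 0.0004)^243 − 1) = €367,036.69 × 0.10205935… = €37,459.5257…

€37,459.53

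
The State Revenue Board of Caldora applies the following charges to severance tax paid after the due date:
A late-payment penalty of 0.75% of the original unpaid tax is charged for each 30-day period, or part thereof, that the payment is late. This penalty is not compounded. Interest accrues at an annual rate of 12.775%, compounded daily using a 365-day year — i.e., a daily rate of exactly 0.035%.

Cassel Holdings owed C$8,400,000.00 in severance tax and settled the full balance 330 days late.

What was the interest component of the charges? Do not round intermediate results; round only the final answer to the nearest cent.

Interest: C$8,400,000.00 × ((1 + 0.00035)^330 − 1) = C$8,400,000.00 × 0.12241183… = C$1,028,259.3960…

C$1,028,259.40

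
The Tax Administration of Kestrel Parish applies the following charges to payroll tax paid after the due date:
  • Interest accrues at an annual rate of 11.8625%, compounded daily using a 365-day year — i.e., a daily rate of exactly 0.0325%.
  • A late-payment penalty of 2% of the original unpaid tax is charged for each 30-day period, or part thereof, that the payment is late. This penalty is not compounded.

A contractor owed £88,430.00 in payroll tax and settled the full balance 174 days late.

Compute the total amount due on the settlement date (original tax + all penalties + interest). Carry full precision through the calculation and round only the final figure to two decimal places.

Penalty periods: ⌈174/30⌉ = 6; penalty = 6 × 2% × £88,430.00 = £10,611.60
Interest: £88,430.00 × ((1 + 0.000325)^174 − 1) = £88,430.00 × 0.05816980… = £5,143.9555…
Total = £88,430.00 + £10,611.6000 + £5,143.9555… = £104,185.56

£104,185.56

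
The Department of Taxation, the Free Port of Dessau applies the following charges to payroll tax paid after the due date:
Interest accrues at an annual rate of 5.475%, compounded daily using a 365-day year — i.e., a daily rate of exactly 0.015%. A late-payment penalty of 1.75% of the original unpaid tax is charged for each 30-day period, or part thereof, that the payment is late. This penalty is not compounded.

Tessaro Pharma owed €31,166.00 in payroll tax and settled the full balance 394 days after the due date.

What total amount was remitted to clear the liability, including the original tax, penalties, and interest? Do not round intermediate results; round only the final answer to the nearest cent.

Penalty periods: ⌈394/30⌉ = 14; penalty = 14 × 1.75% × €31,166.00 = €7,635.67
Interest: €31,166.00 × ((1 + 0.00015)^394 − 1) = €31,166.00 × 0.06087662… = €1,897.2808…
Total = €31,166.00 + €7,635.6700 + €1,897.2808… = €40,698.95

€40,698.95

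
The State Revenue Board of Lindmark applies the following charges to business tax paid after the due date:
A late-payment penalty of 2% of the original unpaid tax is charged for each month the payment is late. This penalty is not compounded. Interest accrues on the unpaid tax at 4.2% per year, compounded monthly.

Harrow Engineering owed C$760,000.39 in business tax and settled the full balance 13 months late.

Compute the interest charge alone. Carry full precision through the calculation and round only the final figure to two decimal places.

Interest (4.2%/yr ÷ 12 = 0.35%/month): C$760,000.39 × ((1 + 0.0035)^13 − 1) = C$35,315.5995…

C$35,315.60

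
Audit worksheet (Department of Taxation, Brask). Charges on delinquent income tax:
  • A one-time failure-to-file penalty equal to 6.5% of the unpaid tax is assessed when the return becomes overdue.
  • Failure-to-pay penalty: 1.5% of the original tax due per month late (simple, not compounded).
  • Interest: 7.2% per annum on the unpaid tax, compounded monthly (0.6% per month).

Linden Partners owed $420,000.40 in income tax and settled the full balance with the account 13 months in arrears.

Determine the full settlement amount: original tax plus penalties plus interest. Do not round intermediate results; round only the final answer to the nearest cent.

Failure-to-file penalty: 6.5% × $420,000.40 = $27,300.03…
Failure-to-pay penalty = 1.5% × $420,000.40 × 13 mo = $81,900.08…
Interest: $420,000.40 × ((1 + 0.006)^13 − 1) = $420,000.40 × 0.0808707… = $33,965.7317…
Total = $420,000.40 + $109,200.1040 + $33,965.7317… = $563,166.24

$563,166.24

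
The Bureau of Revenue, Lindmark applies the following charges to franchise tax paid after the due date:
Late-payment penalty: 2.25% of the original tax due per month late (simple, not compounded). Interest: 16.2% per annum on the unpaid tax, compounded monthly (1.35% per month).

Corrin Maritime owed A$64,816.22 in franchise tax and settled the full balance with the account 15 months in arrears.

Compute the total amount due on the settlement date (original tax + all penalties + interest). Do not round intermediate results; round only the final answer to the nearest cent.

Late-payment penalty = 2.25% × A$64,816.22 × 15 mo = A$21,875.47…
Interest: A$64,816.22 × ((1 + 0.0135)^15 − 1) = A$64,816.22 × 0.2228024… = A$14,441.2117…
Total = A$64,816.22 + A$21,875.4743… + A$14,441.2117… = A$101,132.91

A$101,132.91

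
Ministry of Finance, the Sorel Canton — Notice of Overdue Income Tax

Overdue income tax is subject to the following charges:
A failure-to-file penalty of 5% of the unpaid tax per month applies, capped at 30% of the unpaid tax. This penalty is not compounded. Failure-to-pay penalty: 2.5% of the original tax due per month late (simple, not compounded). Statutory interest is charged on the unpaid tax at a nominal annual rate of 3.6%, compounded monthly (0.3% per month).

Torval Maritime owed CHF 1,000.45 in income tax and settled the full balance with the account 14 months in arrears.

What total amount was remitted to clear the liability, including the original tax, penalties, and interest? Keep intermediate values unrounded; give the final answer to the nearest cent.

Failure-to-file: 14 × 5% × CHF 1,000.45 = CHF 700.32…, capped at 30% × CHF 1,000.45 = CHF 300.14…
Failure-to-pay penalty = 2.5% × CHF 1,000.45 × 14 mo = CHF 350.16…
Interest: CHF 1,000.45 × ((1 + 0.003)^14 − 1) = CHF 1,000.45 × 0.0428289… = CHF 42.8482…
Total = CHF 1,000.45 + CHF 650.2925 + CHF 42.8482… = CHF 1,693.59

CHF 1,693.59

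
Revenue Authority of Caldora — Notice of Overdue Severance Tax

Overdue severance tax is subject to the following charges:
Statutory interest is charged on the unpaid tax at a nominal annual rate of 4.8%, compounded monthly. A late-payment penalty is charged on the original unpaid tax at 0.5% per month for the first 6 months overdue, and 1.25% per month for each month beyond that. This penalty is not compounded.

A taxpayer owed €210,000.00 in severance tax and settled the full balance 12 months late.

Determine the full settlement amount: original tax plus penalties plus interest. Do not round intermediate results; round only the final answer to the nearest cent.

Penalty, months 1–6: 6 × 0.5% × €210,000.00 = €6,300.00
Penalty, months 7–12: 6 × 1.25% × €210,000.00 = €15,750.00
Interest (4.8%/yr ÷ 12 = 0.4%/month): €210,000.00 × ((1 + 0.004)^12 − 1) = €10,304.7436…
Total = €210,000.00 + €22,050.0000 + €10,304.7436… = €242,354.74

€242,354.74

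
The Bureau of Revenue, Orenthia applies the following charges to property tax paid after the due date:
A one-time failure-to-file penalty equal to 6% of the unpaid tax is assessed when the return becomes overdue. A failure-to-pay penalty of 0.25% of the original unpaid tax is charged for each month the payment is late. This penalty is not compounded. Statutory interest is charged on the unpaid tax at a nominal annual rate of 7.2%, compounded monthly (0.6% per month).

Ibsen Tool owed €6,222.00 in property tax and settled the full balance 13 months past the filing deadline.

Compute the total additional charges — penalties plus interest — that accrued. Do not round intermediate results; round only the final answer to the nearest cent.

€1,078.71

Failure-to-file penalty: 6% × €6,222.00 = €373.32
Failure-to-pay penalty = 0.25% × €6,222.00 × 13 mo = €202.22…
Interest: €6,222.00 × ((1 + 0.006)^13 − 1) = €6,222.00 × 0.0808707… = €503.1776…
Penalties + interest = €575.5350 + €503.1776… = €1,078.71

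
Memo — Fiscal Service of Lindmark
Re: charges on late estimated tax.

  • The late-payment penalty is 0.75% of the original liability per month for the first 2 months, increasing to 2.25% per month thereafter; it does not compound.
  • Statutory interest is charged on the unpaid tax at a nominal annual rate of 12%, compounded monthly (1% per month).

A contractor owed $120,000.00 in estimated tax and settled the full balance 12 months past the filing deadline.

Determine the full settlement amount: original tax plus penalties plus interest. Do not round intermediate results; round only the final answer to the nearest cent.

Penalty, months 1–2: 2 × 0.75% × $120,000.00 = $1,800.00
Penalty, months 3–12: 10 × 2.25% × $120,000.00 = $27,000.00
Interest: $120,000.00 × ((1 + 0.01)^12 − 1) = $120,000.00 × 0.1268250… = $15,219.0036…
Total = $120,000.00 + $28,800.0000 + $15,219.0036… = $164,019.00

$164,019.00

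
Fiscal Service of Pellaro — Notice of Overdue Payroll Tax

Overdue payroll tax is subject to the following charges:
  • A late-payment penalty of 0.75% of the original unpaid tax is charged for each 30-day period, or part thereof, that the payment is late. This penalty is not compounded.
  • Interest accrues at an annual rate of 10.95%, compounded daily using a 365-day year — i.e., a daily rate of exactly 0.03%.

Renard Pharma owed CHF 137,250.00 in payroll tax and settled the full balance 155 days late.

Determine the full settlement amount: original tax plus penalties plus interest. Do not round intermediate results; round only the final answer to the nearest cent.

Penalty periods: ⌈155/30⌉ = 6; penalty = 6 × 0.75% × CHF 137,250.00 = CHF 6,176.25
Interest: CHF 137,250.00 × ((1 + 0.0003)^155 − 1) = CHF 137,250.00 × 0.04759077… = CHF 6,531.8337…
Total = CHF 137,250.00 + CHF 6,176.2500 + CHF 6,531.8337… = CHF 149,958.08

CHF 149,958.08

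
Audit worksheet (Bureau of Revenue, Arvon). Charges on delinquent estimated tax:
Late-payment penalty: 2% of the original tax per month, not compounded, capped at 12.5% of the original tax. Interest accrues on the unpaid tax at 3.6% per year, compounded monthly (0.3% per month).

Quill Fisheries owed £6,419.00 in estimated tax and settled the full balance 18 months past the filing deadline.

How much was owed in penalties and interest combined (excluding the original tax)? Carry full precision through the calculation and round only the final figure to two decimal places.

Penalty (uncapped): 18 × 2% × £6,419.00 = £2,310.84; cap = 12.5% × £6,419.00 = £802.38… → penalty = £802.38…
Interest: £6,419.00 × ((1 + 0.003)^18 − 1) = £6,419.00 × 0.0553993… = £355.6080…
Penalties + interest = £802.3750 + £355.6080… = £1,157.98

£1,157.98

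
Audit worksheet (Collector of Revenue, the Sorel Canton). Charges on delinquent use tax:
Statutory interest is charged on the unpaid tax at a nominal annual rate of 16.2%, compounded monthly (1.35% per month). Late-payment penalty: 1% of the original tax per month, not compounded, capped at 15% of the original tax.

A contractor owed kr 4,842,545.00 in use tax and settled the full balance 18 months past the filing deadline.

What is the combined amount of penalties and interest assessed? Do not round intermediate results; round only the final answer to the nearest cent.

kr 2,048,384.48

Penalty (uncapped): 18 × 1% × kr 4,842,545.00 = kr 871,658.10; cap = 15% × kr 4,842,545.00 = kr 726,381.75 → penalty = kr 726,381.75
Interest: kr 4,842,545.00 × ((1 + 0.0135)^18 − 1) = kr 4,842,545.00 × 0.2729975… = kr 1,322,002.7321…
Penalties + interest = kr 726,381.7500 + kr 1,322,002.7321… = kr 2,048,384.48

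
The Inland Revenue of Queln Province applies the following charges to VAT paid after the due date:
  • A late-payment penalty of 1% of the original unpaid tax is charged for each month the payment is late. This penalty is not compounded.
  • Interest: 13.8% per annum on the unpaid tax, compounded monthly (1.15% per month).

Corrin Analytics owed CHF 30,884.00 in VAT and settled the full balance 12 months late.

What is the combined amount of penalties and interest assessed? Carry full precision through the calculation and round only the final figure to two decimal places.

Late-payment penalty: 12 × 1% × CHF 30,884.00 = CHF 3,706.08
Interest: CHF 30,884.00 × ((1 + 0.0115)^12 − 1) = CHF 30,884.00 × 0.1470719… = CHF 4,542.1689…
Penalties + interest = CHF 3,706.0800 + CHF 4,542.1689… = CHF 8,248.25

CHF 8,248.25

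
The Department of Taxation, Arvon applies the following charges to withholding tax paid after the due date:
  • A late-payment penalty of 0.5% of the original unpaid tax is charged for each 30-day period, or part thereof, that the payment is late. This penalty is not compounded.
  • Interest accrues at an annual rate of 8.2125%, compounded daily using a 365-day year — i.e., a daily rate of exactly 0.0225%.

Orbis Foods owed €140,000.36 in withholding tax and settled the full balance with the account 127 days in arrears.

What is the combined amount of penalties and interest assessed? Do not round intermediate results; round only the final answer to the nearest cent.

€7,557.76

Penalty periods: ⌈127/30⌉ = 5; penalty = 5 × 0.5% × €140,000.36 = €3,500.01…
Interest: €140,000.36 × ((1 + 0.000225)^127 − 1) = €140,000.36 × 0.02898387… = €4,057.7529…
Penalties + interest = €3,500.0090 + €4,057.7529… = €7,557.76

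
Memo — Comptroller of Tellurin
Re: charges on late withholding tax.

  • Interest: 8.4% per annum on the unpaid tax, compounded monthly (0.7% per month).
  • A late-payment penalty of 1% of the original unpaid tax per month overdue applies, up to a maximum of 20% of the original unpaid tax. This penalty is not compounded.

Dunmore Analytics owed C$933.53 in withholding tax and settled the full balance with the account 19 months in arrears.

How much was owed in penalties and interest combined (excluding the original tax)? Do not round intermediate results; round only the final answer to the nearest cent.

Penalty: 19 × 1% × C$933.53 = C$177.37… (below the 20% cap of C$186.71…)
Interest: C$933.53 × ((1 + 0.007)^19 − 1) = C$933.53 × 0.1417209… = C$132.3007…
Penalties + interest = C$177.3707 + C$132.3007… = C$309.67

C$309.67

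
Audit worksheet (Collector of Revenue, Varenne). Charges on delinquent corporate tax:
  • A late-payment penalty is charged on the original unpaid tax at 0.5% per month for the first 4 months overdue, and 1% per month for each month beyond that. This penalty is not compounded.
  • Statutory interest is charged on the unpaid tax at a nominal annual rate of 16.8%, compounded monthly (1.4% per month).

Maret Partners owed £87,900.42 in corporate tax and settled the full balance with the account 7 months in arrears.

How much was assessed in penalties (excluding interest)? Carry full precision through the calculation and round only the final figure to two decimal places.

Penalty, months 1–4: 4 × 0.5% × £87,900.42 = £1,758.01…
Penalty, months 5–7: 3 × 1% × £87,900.42 = £2,637.01…
Total penalty = £1,758.01… + £2,637.01… = £4,395.02

£4,395.02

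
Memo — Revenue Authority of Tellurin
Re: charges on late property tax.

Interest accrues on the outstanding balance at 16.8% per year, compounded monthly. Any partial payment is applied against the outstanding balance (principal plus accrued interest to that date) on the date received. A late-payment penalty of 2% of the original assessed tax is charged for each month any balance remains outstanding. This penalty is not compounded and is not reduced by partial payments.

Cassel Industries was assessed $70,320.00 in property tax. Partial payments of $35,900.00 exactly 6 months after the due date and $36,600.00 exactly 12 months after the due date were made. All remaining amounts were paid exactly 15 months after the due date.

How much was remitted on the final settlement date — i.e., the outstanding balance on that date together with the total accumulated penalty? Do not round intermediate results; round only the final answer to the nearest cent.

Monthly rate = 16.8% ÷ 12 = 1.4%
Balance at month 6: $70,320.0000 × (1 + 0.014)^6 = $76,437.5207…
After $35,900.00 payment: $76,437.5207… − $35,900.00 = $40,537.5207…
Balance at month 12: $40,537.5207… × (1 + 0.014)^6 = $44,064.1010…
After $36,600.00 payment: $44,064.1010… − $36,600.00 = $7,464.1010…
Balance at month 15: $7,464.1010… × (1 + 0.014)^3 = $7,782.0026…
Penalty: 15 × 2% × $70,320.00 = $21,096.00
Final settlement = outstanding balance + penalty = $7,782.0026… + $21,096.00 = $28,878.00

$28,878.00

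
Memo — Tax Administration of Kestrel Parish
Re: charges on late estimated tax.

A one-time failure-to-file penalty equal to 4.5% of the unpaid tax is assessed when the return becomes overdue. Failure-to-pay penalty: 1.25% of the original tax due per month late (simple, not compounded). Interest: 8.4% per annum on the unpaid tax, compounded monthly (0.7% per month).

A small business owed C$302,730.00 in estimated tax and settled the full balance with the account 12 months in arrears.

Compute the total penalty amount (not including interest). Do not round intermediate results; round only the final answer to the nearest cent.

Failure-to-file penalty: 4.5% × C$302,730.00 = C$13,622.85
Failure-to-pay penalty = 1.25% × C$302,730.00 × 12 mo = C$45,409.50
Total penalty = C$13,622.85 + C$45,409.50 = C$59,032.35

C$59,032.35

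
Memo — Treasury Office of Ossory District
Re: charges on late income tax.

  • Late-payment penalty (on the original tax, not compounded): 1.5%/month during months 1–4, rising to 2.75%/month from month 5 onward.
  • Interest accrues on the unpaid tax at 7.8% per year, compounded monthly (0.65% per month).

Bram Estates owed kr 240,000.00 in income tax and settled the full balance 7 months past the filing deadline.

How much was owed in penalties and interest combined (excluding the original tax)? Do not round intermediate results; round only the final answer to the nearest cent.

Penalty, months 1–4: 4 × 1.5% × kr 240,000.00 = kr 14,400.00
Penalty, months 5–7: 3 × 2.75% × kr 240,000.00 = kr 19,800.00
Interest: kr 240,000.00 × ((1 + 0.0065)^7 − 1) = kr 240,000.00 × 0.0463969… = kr 11,135.2619…
Penalties + interest = kr 34,200.0000 + kr 11,135.2619… = kr 45,335.26

kr 45,335.26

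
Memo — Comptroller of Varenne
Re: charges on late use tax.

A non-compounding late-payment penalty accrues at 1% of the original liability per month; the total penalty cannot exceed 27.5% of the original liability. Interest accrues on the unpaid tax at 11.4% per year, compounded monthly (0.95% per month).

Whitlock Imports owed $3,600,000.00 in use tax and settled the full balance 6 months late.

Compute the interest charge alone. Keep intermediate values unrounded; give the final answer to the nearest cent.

$210,135.67

Interest: $3,600,000.00 × ((1 + 0.0095)^6 − 1) = $3,600,000.00 × 0.0583710… = $210,135.6725…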